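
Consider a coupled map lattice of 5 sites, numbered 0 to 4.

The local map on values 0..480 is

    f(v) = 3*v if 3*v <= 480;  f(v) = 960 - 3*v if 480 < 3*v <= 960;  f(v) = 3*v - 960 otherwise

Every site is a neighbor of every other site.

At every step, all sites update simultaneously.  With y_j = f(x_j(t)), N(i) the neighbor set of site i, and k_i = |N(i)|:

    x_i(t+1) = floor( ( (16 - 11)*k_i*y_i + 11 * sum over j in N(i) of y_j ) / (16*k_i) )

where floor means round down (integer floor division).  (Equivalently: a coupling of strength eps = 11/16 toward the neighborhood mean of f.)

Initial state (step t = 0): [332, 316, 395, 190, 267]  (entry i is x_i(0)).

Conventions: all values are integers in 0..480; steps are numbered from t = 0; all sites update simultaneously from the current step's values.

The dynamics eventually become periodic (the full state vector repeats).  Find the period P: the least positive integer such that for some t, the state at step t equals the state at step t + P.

Answer: 16
Key observation: The state at step 6, [237, 237, 237, 237, 237], reappears at step 22 — and no state repeats earlier — so the cycle the system enters has period 16.

Derivation:
t=0: [332, 316, 395, 190, 267]
t=1: [146, 142, 172, 196, 163]
t=2: [431, 429, 432, 422, 435]
t=3: [329, 329, 330, 326, 331]
t=4: [27, 27, 27, 25, 27]
t=5: [79, 79, 79, 79, 79]
t=6: [237, 237, 237, 237, 237]
t=7: [249, 249, 249, 249, 249]
t=8: [213, 213, 213, 213, 213]
t=9: [321, 321, 321, 321, 321]
t=10: [3, 3, 3, 3, 3]
t=11: [9, 9, 9, 9, 9]
t=12: [27, 27, 27, 27, 27]
t=13: [81, 81, 81, 81, 81]
t=14: [243, 243, 243, 243, 243]
t=15: [231, 231, 231, 231, 231]
t=16: [267, 267, 267, 267, 267]
t=17: [159, 159, 159, 159, 159]
t=18: [477, 477, 477, 477, 477]
t=19: [471, 471, 471, 471, 471]
t=20: [453, 453, 453, 453, 453]
t=21: [399, 399, 399, 399, 399]
t=22: [237, 237, 237, 237, 237]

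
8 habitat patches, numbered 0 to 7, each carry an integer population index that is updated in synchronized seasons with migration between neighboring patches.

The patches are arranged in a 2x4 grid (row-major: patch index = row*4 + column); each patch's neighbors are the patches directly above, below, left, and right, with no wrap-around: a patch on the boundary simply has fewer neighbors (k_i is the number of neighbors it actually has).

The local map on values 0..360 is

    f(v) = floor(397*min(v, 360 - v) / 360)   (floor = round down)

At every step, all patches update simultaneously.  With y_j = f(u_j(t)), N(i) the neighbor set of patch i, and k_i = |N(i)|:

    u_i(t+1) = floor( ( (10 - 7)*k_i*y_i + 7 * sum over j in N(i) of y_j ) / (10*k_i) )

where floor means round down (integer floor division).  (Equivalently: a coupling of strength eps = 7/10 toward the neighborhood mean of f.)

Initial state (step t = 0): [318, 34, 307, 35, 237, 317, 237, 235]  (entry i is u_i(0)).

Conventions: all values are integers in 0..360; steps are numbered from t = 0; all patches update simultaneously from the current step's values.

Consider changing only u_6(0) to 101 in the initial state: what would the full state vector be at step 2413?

Simulating step by step:
t=0: [318, 34, 307, 35, 237, 317, 101, 235]
t=1: [74, 46, 60, 79, 73, 80, 89, 93]
t=2: [69, 69, 74, 84, 83, 79, 89, 95]
t=3: [81, 79, 86, 92, 84, 87, 92, 97]
t=4: [89, 90, 95, 100, 92, 93, 99, 102]
t=5: [99, 100, 105, 108, 100, 102, 106, 110]
t=6: [109, 111, 115, 118, 110, 112, 116, 118]
t=7: [121, 122, 126, 128, 121, 123, 126, 128]
t=8: [133, 134, 137, 139, 133, 135, 138, 139]
t=9: [146, 147, 150, 152, 146, 148, 151, 152]
t=10: [161, 162, 165, 166, 161, 163, 165, 166]
t=11: [177, 178, 180, 182, 177, 178, 181, 182]
t=12: [195, 196, 196, 196, 195, 196, 196, 196]
t=13: [180, 180, 180, 180, 180, 180, 180, 180]
t=14: [198, 198, 198, 198, 198, 198, 198, 198]
t=15: [178, 178, 178, 178, 178, 178, 178, 178]
t=16: [196, 196, 196, 196, 196, 196, 196, 196]
t=17: [180, 180, 180, 180, 180, 180, 180, 180]

Answer: [180, 180, 180, 180, 180, 180, 180, 180]
Key observation: The state at step 13, [180, 180, 180, 180, 180, 180, 180, 180], reappears at step 17: the system is in a cycle of period 4 from step 13 on.  Therefore the state at step 2413 equals the state at step 13 + ((2413 - 13) mod 4) = 13, which is [180, 180, 180, 180, 180, 180, 180, 180].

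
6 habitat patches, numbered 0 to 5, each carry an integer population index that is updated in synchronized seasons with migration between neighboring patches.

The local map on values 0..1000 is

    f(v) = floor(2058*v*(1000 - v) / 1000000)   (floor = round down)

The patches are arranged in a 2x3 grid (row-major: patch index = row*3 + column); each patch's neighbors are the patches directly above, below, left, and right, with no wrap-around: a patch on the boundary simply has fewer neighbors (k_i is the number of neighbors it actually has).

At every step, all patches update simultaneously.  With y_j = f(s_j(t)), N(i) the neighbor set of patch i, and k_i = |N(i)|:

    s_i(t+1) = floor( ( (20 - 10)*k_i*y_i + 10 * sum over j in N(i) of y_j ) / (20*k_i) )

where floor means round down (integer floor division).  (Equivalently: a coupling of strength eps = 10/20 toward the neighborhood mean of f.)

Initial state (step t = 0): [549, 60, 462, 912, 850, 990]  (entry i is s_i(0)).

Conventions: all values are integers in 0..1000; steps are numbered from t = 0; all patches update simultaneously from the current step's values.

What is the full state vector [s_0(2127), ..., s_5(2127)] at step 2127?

Answer: [514, 514, 514, 514, 514, 514]
Key observation: The state at step 5, [514, 514, 514, 514, 514, 514], reappears at step 6: the system is in a cycle of period 1 from step 5 on.  Therefore the state at step 2127 equals the state at step 5 + ((2127 - 5) mod 1) = 5, which is [514, 514, 514, 514, 514, 514].

Derivation:
t=0: [549, 60, 462, 912, 850, 990]
t=1: [324, 271, 289, 275, 181, 203]
t=2: [429, 399, 395, 393, 343, 347]
t=3: [497, 489, 485, 486, 473, 471]
t=4: [514, 513, 513, 513, 512, 512]
t=5: [514, 514, 514, 514, 514, 514]
t=6: [514, 514, 514, 514, 514, 514]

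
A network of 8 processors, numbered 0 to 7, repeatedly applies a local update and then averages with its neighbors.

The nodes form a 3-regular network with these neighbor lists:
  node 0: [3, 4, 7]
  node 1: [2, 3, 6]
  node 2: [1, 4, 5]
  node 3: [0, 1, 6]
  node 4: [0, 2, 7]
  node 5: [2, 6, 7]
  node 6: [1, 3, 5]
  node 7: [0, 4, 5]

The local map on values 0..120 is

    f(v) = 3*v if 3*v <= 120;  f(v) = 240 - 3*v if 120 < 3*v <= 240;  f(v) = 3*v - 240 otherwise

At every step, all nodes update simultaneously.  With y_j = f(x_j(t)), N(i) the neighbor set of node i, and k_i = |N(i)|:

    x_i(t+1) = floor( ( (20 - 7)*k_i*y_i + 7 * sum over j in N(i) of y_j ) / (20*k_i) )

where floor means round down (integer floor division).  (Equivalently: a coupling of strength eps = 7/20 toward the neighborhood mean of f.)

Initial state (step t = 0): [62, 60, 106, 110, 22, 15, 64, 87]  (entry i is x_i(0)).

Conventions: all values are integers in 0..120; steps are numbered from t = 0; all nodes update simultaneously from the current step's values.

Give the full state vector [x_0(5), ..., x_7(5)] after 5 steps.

Answer: [46, 95, 79, 94, 27, 63, 54, 50]

Derivation:
t=0: [62, 60, 106, 110, 22, 15, 64, 87]
t=1: [55, 64, 70, 77, 60, 46, 53, 32]
t=2: [68, 45, 44, 29, 62, 90, 71, 90]
t=3: [43, 94, 92, 76, 55, 38, 43, 33]
t=4: [93, 45, 50, 38, 77, 102, 91, 99]
t=5: [46, 95, 79, 94, 27, 63, 54, 50]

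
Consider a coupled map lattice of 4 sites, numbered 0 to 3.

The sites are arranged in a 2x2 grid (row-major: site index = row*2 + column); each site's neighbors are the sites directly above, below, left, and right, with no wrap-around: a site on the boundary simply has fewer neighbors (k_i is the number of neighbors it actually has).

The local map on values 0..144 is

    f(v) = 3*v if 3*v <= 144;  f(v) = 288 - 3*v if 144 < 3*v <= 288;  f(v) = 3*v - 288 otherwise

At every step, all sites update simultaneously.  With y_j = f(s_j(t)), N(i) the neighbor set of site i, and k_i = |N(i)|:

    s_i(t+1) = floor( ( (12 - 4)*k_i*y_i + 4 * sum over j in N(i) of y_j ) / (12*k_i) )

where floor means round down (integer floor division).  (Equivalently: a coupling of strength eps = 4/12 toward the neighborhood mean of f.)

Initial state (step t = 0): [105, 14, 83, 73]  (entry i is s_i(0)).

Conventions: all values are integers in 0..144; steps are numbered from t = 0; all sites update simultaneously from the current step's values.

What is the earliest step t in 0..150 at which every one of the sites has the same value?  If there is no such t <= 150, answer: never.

Simulating step by step:
t=0: [105, 14, 83, 73]  (not all equal)
t=1: [31, 44, 42, 59]  (not all equal)
t=2: [105, 122, 118, 117]  (not all equal)
t=3: [42, 67, 59, 66]  (not all equal)
t=4: [117, 94, 110, 93]  (not all equal)
t=5: [50, 16, 40, 14]  (not all equal)
t=6: [120, 62, 110, 56]  (not all equal)
t=7: [72, 100, 60, 104]  (not all equal)
t=8: [68, 24, 88, 36]  (not all equal)
t=9: [72, 80, 48, 88]  (not all equal)
t=10: [80, 48, 112, 48]  (not all equal)
t=11: [64, 128, 64, 128]  (not all equal)
t=12: [96, 96, 96, 96]  (all equal)

Answer: 12
Key observation: Synchronization is absorbing here: once all sites are equal they stay equal, and step 12 is the first all-equal step.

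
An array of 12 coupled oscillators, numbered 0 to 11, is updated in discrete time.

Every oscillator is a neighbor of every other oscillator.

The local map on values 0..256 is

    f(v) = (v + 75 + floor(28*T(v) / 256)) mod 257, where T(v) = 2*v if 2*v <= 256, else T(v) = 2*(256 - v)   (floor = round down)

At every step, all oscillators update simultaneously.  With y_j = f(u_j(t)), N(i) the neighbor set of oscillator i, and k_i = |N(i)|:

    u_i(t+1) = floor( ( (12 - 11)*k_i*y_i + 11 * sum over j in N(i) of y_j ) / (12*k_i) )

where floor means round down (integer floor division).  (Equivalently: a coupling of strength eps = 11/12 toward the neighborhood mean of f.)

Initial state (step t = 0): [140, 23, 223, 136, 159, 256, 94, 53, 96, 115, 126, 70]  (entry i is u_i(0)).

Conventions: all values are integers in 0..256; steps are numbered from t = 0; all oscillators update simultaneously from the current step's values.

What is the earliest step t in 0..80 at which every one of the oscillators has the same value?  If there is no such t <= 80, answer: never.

Simulating step by step:
t=0: [140, 23, 223, 136, 159, 256, 94, 53, 96, 115, 126, 70]  (not all equal)
t=1: [173, 173, 173, 173, 173, 173, 173, 173, 173, 173, 173, 173]  (all equal)

Answer: 1
Key observation: Synchronization is absorbing here: once all oscillators are equal they stay equal, and step 1 is the first all-equal step.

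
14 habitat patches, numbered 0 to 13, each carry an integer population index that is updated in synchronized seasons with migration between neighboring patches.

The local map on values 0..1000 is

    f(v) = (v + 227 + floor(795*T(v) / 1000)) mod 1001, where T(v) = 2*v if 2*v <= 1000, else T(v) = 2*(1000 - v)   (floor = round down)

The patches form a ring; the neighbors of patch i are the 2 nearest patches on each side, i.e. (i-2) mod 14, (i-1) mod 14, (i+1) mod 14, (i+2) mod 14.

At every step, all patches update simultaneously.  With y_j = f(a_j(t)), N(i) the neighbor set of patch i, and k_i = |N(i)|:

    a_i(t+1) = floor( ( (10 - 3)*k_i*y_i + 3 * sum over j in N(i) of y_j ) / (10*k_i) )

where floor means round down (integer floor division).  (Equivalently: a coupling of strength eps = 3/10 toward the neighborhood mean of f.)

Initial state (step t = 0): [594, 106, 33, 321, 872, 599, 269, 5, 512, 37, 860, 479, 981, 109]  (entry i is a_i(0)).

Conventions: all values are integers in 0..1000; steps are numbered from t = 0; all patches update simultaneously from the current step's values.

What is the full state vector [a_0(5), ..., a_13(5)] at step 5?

Answer: [535, 517, 358, 427, 475, 415, 470, 520, 715, 496, 448, 462, 782, 861]

Derivation:
t=0: [594, 106, 33, 321, 872, 599, 269, 5, 512, 37, 860, 479, 981, 109]
t=1: [442, 451, 317, 158, 342, 437, 759, 333, 493, 339, 330, 429, 297, 481]
t=2: [402, 390, 146, 513, 183, 340, 336, 161, 399, 148, 201, 359, 791, 486]
t=3: [312, 305, 552, 482, 589, 220, 195, 530, 338, 562, 625, 272, 368, 414]
t=4: [97, 107, 417, 464, 514, 720, 652, 510, 233, 487, 440, 757, 253, 295]
t=5: [535, 517, 358, 427, 475, 415, 470, 520, 715, 496, 448, 462, 782, 861]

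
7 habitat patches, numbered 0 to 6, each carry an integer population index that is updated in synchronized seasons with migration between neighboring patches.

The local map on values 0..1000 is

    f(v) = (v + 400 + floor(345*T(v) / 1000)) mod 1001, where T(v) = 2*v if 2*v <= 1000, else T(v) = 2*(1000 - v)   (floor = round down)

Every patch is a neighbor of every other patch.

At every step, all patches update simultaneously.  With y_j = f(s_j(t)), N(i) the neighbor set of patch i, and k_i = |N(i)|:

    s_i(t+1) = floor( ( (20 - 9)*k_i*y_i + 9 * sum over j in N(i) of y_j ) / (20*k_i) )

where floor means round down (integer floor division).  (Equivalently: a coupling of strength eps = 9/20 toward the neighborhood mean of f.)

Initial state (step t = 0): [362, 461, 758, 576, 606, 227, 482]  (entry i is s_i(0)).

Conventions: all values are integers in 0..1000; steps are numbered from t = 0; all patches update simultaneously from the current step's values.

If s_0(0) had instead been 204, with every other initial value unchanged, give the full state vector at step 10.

Simulating step by step:
t=0: [204, 461, 758, 576, 606, 227, 482]
t=1: [562, 293, 362, 335, 339, 580, 309]
t=2: [447, 747, 326, 781, 783, 449, 760]
t=3: [265, 344, 643, 349, 349, 267, 346]
t=4: [847, 910, 581, 914, 914, 848, 912]
t=5: [351, 360, 312, 360, 360, 351, 360]
t=6: [692, 223, 660, 223, 223, 692, 223]
t=7: [444, 668, 439, 668, 668, 444, 668]
t=8: [192, 262, 188, 262, 262, 192, 262]
t=9: [758, 814, 755, 814, 814, 758, 814]
t=10: [328, 336, 328, 336, 336, 328, 336]

Answer: [328, 336, 328, 336, 336, 328, 336]
Key observation: This trace re-runs the system from the modified initial state.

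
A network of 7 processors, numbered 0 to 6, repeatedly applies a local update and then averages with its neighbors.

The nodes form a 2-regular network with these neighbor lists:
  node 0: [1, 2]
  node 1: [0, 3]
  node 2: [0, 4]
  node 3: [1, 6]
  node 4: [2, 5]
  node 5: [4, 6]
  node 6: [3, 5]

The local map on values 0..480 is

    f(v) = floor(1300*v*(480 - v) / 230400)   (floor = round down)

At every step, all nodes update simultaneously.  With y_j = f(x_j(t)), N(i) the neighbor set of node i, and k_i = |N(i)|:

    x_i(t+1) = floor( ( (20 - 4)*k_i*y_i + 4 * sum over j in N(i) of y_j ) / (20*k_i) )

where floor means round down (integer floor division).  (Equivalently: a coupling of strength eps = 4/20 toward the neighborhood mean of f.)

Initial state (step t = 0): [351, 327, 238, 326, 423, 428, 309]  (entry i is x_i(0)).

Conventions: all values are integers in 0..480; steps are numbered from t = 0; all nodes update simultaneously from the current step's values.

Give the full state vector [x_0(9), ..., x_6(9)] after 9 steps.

Simulating step by step:
t=0: [351, 327, 238, 326, 423, 428, 309]
t=1: [264, 279, 298, 284, 153, 143, 279]
t=2: [319, 316, 305, 314, 283, 276, 311]
t=3: [290, 291, 301, 294, 313, 314, 297]
t=4: [309, 309, 303, 308, 295, 295, 305]
t=5: [298, 298, 302, 298, 306, 306, 301]
t=6: [305, 306, 303, 305, 300, 300, 303]
t=7: [301, 300, 302, 301, 303, 303, 302]
t=8: [303, 304, 303, 303, 302, 302, 303]
t=9: [301, 301, 302, 301, 302, 302, 302]

Answer: [301, 301, 302, 301, 302, 302, 302]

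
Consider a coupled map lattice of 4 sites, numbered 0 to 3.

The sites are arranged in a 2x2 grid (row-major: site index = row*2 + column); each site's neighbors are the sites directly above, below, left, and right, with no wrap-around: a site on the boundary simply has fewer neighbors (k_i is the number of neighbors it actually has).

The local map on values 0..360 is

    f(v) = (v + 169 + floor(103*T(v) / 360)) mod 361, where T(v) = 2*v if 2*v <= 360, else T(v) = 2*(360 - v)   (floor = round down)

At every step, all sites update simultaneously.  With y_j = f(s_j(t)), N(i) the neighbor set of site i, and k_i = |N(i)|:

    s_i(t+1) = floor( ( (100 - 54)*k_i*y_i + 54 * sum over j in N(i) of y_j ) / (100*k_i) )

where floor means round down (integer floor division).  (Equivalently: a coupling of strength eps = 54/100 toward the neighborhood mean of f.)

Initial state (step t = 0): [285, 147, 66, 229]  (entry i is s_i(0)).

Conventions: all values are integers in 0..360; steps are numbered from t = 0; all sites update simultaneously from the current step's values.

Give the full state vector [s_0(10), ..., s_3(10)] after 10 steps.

Simulating step by step:
t=0: [285, 147, 66, 229]
t=1: [146, 84, 191, 135]
t=2: [123, 153, 59, 116]
t=3: [83, 117, 215, 244]
t=4: [260, 274, 160, 177]
t=5: [108, 117, 84, 90]
t=6: [331, 336, 313, 318]
t=7: [153, 154, 149, 151]
t=8: [46, 48, 44, 45]
t=9: [241, 241, 239, 240]
t=10: [116, 116, 116, 116]

Answer: [116, 116, 116, 116]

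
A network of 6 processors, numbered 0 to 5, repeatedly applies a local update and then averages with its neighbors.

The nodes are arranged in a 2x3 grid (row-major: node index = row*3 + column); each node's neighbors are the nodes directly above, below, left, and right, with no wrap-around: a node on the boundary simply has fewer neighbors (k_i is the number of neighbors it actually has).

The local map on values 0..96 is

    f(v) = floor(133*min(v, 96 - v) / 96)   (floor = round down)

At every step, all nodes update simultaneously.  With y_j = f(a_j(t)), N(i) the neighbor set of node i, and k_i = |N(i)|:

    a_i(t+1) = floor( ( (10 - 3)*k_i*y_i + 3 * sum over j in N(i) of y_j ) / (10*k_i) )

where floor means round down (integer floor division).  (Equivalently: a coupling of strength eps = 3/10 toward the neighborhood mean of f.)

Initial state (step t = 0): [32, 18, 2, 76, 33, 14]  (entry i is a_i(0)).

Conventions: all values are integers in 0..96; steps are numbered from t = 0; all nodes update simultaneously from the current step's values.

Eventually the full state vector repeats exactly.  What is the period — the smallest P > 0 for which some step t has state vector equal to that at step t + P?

Answer: 6
Key observation: The state at step 27, [65, 65, 65, 65, 65, 65], reappears at step 33 — and no state repeats earlier — so the cycle the system enters has period 6.

Derivation:
t=0: [32, 18, 2, 76, 33, 14]
t=1: [38, 25, 7, 32, 38, 20]
t=2: [48, 35, 15, 46, 46, 28]
t=3: [62, 48, 26, 63, 59, 39]
t=4: [49, 59, 43, 46, 52, 50]
t=5: [62, 54, 58, 62, 59, 61]
t=6: [48, 55, 52, 47, 51, 49]
t=7: [64, 58, 60, 64, 62, 63]
t=8: [45, 50, 48, 44, 47, 45]
t=9: [61, 63, 64, 61, 64, 63]
t=10: [47, 45, 44, 47, 44, 44]
t=11: [64, 61, 60, 64, 60, 60]
t=12: [44, 47, 48, 44, 48, 49]
t=13: [60, 64, 65, 60, 65, 65]
t=14: [48, 44, 42, 47, 42, 42]
t=15: [64, 60, 58, 64, 58, 58]
t=16: [44, 49, 51, 45, 50, 52]
t=17: [61, 64, 62, 61, 62, 60]
t=18: [47, 45, 46, 47, 47, 48]
t=19: [64, 62, 63, 65, 64, 65]
t=20: [44, 46, 44, 42, 43, 42]
t=21: [60, 62, 60, 58, 59, 58]
t=22: [49, 47, 49, 51, 50, 51]
t=23: [64, 64, 64, 62, 63, 62]
t=24: [44, 44, 44, 46, 45, 46]
t=25: [60, 60, 60, 62, 62, 62]
t=26: [48, 48, 48, 47, 47, 47]
t=27: [65, 65, 65, 65, 65, 65]
t=28: [42, 42, 42, 42, 42, 42]
t=29: [58, 58, 58, 58, 58, 58]
t=30: [52, 52, 52, 52, 52, 52]
t=31: [60, 60, 60, 60, 60, 60]
t=32: [49, 49, 49, 49, 49, 49]
t=33: [65, 65, 65, 65, 65, 65]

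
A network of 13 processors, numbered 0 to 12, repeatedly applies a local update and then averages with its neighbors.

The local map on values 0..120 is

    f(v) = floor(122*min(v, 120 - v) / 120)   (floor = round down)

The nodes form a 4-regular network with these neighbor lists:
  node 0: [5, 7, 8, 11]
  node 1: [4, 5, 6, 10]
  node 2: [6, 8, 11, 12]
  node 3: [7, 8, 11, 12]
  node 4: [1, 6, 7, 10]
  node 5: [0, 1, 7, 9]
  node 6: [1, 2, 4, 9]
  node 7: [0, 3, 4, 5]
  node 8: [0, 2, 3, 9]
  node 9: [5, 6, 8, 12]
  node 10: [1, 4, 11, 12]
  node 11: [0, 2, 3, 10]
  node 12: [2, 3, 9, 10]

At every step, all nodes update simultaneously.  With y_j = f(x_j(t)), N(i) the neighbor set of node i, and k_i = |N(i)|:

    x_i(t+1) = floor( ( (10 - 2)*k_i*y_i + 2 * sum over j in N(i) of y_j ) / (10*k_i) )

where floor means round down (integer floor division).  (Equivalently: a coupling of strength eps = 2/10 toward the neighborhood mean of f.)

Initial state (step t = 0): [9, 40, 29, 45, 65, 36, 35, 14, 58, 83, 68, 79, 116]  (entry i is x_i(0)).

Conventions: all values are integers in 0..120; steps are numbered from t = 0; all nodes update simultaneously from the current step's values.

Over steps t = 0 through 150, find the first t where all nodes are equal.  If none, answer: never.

Answer: 19
Key observation: Synchronization is absorbing here: once all nodes are equal they stay equal, and step 19 is the first all-equal step.

Derivation:
t=0: [9, 40, 29, 45, 65, 36, 35, 14, 58, 83, 68, 79, 116]  (not all equal)
t=1: [14, 40, 30, 41, 51, 33, 36, 18, 52, 36, 48, 39, 11]  (not all equal)
t=2: [18, 40, 30, 38, 47, 31, 36, 21, 47, 35, 45, 37, 16]  (not all equal)
t=3: [21, 39, 30, 36, 44, 30, 36, 23, 43, 34, 43, 36, 20]  (not all equal)
t=4: [23, 38, 30, 34, 42, 29, 36, 24, 40, 33, 41, 35, 23]  (not all equal)
t=5: [24, 37, 30, 33, 40, 29, 35, 25, 38, 32, 39, 34, 25]  (not all equal)
t=6: [25, 36, 30, 32, 38, 29, 34, 26, 36, 31, 38, 33, 26]  (not all equal)
t=7: [26, 35, 30, 31, 37, 29, 33, 27, 34, 31, 37, 32, 27]  (not all equal)
t=8: [26, 34, 30, 30, 36, 29, 33, 27, 33, 30, 36, 31, 28]  (not all equal)
t=9: [26, 33, 30, 29, 35, 29, 32, 27, 32, 30, 35, 30, 28]  (not all equal)
t=10: [26, 32, 30, 29, 34, 29, 32, 27, 31, 30, 34, 30, 28]  (not all equal)
t=11: [26, 32, 30, 29, 33, 28, 31, 27, 30, 30, 33, 29, 28]  (not all equal)
t=12: [26, 31, 29, 28, 32, 28, 31, 27, 29, 29, 32, 29, 28]  (not all equal)
t=13: [26, 30, 29, 28, 31, 28, 30, 27, 28, 29, 31, 28, 28]  (not all equal)
t=14: [26, 30, 28, 27, 30, 28, 29, 27, 28, 28, 30, 28, 28]  (not all equal)
t=15: [26, 29, 28, 27, 29, 27, 29, 27, 27, 28, 29, 27, 28]  (not all equal)
t=16: [26, 28, 27, 27, 28, 27, 28, 27, 27, 27, 28, 27, 28]  (not all equal)
t=17: [26, 27, 27, 27, 27, 27, 27, 27, 26, 27, 27, 27, 27]  (not all equal)
t=18: [26, 27, 26, 26, 27, 26, 27, 26, 26, 26, 27, 26, 27]  (not all equal)
t=19: [26, 26, 26, 26, 26, 26, 26, 26, 26, 26, 26, 26, 26]  (all equal)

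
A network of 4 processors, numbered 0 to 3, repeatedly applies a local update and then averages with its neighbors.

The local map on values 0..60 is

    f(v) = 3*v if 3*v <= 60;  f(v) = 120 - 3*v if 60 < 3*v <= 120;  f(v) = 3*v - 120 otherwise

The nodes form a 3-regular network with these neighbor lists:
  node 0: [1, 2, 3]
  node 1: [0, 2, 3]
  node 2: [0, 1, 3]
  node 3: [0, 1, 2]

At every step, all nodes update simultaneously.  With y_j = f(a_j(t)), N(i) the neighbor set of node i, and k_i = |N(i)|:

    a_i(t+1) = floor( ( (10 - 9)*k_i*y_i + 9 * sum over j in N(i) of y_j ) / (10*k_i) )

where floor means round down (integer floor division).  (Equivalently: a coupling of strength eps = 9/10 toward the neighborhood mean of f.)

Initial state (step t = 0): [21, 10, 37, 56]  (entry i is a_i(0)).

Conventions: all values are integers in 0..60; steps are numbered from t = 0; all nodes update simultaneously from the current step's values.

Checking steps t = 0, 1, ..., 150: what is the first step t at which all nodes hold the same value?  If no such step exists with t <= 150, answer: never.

Answer: 6
Key observation: Synchronization is absorbing here: once all nodes are equal they stay equal, and step 6 is the first all-equal step.

Derivation:
t=0: [21, 10, 37, 56]  (not all equal)
t=1: [31, 37, 41, 33]  (not all equal)
t=2: [12, 16, 17, 13]  (not all equal)
t=3: [45, 42, 42, 44]  (not all equal)
t=4: [8, 10, 10, 9]  (not all equal)
t=5: [28, 27, 27, 27]  (not all equal)
t=6: [38, 38, 38, 38]  (all equal)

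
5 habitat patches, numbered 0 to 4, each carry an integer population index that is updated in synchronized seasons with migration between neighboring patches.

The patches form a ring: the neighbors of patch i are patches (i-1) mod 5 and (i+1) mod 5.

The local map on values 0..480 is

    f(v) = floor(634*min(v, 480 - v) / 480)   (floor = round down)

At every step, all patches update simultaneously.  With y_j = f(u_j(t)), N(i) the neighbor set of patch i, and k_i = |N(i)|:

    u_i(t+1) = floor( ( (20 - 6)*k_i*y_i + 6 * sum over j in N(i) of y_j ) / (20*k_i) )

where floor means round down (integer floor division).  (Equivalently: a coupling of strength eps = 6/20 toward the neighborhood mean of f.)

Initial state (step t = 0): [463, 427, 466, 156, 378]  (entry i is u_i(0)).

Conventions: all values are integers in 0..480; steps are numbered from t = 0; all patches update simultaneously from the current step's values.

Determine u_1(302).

Simulating step by step:
t=0: [463, 427, 466, 156, 378]
t=1: [46, 55, 54, 167, 128]
t=2: [78, 70, 93, 190, 160]
t=3: [117, 98, 136, 224, 200]
t=4: [166, 140, 188, 272, 252]
t=5: [226, 198, 242, 274, 284]
t=6: [286, 274, 299, 276, 266]
t=7: [262, 264, 248, 266, 276]
t=8: [284, 288, 299, 283, 273]
t=9: [259, 251, 244, 258, 268]
t=10: [291, 301, 306, 293, 283]
t=11: [248, 236, 232, 245, 256]
t=12: [305, 309, 307, 307, 298]
t=13: [231, 226, 227, 229, 236]
t=14: [304, 299, 299, 302, 308]
t=15: [232, 237, 238, 234, 228]
t=16: [306, 312, 313, 308, 302]
t=17: [228, 222, 221, 227, 232]
t=18: [300, 293, 292, 298, 304]
t=19: [237, 244, 246, 240, 233]
t=20: [311, 311, 310, 314, 309]
t=21: [223, 223, 223, 220, 223]
t=22: [294, 294, 293, 291, 293]
t=23: [245, 245, 246, 248, 246]
t=24: [309, 309, 308, 306, 308]
t=25: [225, 225, 227, 228, 227]
t=26: [297, 297, 299, 300, 299]
t=27: [240, 240, 239, 237, 239]
t=28: [316, 316, 315, 313, 315]
t=29: [216, 216, 217, 219, 217]
t=30: [285, 285, 286, 288, 286]
t=31: [256, 256, 255, 253, 255]
t=32: [295, 295, 297, 298, 297]
t=33: [243, 243, 241, 240, 241]
t=34: [313, 313, 315, 316, 315]
t=35: [219, 219, 217, 216, 217]
t=36: [288, 288, 286, 285, 286]
t=37: [253, 253, 255, 256, 255]
t=38: [298, 298, 297, 295, 297]
t=39: [240, 240, 241, 243, 241]
t=40: [316, 316, 315, 313, 315]

Answer: u_1(302) = 298
Key observation: The state at step 28, [316, 316, 315, 313, 315], reappears at step 40: the system is in a cycle of period 12 from step 28 on.  Therefore the state at step 302 equals the state at step 28 + ((302 - 28) mod 12) = 38, which is [298, 298, 297, 295, 297].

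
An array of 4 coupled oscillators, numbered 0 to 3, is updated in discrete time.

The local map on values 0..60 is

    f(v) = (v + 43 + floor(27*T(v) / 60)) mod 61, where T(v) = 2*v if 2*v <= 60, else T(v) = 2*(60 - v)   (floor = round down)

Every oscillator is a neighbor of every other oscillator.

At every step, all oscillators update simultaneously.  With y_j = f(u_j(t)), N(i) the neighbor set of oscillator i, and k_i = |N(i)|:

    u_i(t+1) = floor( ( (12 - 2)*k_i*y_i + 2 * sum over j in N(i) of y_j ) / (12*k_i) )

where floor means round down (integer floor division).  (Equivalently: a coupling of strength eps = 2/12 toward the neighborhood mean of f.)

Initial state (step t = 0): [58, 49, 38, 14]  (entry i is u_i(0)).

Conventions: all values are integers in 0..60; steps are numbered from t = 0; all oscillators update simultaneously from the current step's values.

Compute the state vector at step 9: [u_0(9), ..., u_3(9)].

Answer: [40, 40, 40, 40]

Derivation:
t=0: [58, 49, 38, 14]
t=1: [39, 38, 37, 13]
t=2: [37, 37, 37, 11]
t=3: [36, 36, 36, 8]
t=4: [40, 40, 40, 54]
t=5: [40, 40, 40, 40]
t=6: [40, 40, 40, 40]
t=7: [40, 40, 40, 40]
t=8: [40, 40, 40, 40]
t=9: [40, 40, 40, 40]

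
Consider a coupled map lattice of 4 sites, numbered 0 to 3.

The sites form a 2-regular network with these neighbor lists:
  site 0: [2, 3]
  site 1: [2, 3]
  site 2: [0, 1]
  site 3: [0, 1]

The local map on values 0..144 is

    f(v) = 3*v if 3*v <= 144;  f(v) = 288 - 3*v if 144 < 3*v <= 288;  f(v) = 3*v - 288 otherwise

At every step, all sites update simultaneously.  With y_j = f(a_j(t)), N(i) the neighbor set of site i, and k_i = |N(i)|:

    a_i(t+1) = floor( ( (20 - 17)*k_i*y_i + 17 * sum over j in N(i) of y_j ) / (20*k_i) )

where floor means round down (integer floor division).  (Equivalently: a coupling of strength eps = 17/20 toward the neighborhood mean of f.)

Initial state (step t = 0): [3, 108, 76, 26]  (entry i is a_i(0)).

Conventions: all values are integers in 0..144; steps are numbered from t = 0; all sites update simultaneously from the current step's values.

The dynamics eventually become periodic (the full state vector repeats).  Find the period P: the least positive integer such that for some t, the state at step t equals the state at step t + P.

Answer: 8
Key observation: The state at step 7, [107, 107, 48, 48], reappears at step 15 — and no state repeats earlier — so the cycle the system enters has period 8.

Derivation:
t=0: [3, 108, 76, 26]
t=1: [60, 64, 28, 30]
t=2: [90, 88, 99, 100]
t=3: [11, 12, 19, 19]
t=4: [53, 53, 37, 37]
t=5: [113, 113, 126, 126]
t=6: [84, 84, 56, 56]
t=7: [107, 107, 48, 48]
t=8: [127, 127, 49, 49]
t=9: [133, 133, 100, 100]
t=10: [26, 26, 96, 96]
t=11: [11, 11, 66, 66]
t=12: [81, 81, 41, 41]
t=13: [111, 111, 56, 56]
t=14: [108, 108, 56, 56]
t=15: [107, 107, 48, 48]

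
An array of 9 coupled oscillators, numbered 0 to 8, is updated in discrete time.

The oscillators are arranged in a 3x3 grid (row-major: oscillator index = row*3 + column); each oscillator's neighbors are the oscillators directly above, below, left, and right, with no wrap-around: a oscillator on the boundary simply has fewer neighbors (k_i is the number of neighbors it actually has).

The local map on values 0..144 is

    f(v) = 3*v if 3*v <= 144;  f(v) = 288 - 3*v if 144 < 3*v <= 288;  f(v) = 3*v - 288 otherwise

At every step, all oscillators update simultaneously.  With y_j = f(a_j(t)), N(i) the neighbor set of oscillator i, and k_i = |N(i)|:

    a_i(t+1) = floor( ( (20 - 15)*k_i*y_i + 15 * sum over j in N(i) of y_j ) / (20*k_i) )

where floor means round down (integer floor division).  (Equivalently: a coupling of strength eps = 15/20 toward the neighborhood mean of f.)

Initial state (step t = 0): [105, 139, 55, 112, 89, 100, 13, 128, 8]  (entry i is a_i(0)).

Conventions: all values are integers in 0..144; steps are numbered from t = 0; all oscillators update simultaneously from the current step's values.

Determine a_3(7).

Simulating step by step:
t=0: [105, 139, 55, 112, 89, 100, 13, 128, 8]
t=1: [73, 75, 83, 33, 58, 45, 63, 45, 46]
t=2: [78, 71, 84, 95, 109, 106, 112, 121, 135]
t=3: [42, 51, 48, 36, 44, 55, 41, 69, 68]
t=4: [122, 134, 132, 122, 116, 120, 101, 105, 97]
t=5: [91, 90, 96, 57, 69, 60, 43, 26, 37]
t=6: [54, 28, 47, 85, 80, 75, 105, 99, 97]
t=7: [75, 99, 90, 58, 47, 63, 22, 21, 27]

Answer: a_3(7) = 58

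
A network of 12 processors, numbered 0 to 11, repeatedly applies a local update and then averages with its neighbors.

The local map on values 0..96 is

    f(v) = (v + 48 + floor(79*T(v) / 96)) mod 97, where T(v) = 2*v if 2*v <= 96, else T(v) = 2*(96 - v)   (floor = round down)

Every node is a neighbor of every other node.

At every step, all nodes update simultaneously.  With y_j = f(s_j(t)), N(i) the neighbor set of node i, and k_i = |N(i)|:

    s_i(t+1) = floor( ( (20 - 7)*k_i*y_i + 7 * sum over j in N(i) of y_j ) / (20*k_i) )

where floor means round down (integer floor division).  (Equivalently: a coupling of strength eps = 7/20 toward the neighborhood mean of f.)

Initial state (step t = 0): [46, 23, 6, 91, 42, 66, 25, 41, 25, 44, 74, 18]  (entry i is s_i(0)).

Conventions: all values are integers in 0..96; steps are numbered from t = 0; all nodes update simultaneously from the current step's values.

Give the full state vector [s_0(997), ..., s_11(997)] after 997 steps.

Simulating step by step:
t=0: [46, 23, 6, 91, 42, 66, 25, 41, 25, 44, 74, 18]
t=1: [64, 27, 59, 51, 58, 61, 30, 56, 30, 61, 58, 79]
t=2: [63, 36, 65, 69, 66, 65, 40, 66, 40, 65, 66, 57]
t=3: [66, 52, 65, 63, 65, 65, 58, 65, 58, 65, 65, 68]
t=4: [66, 72, 67, 68, 67, 67, 69, 67, 69, 67, 67, 66]
t=5: [65, 63, 64, 64, 64, 64, 64, 64, 64, 64, 64, 65]
t=6: [67, 67, 67, 67, 67, 67, 67, 67, 67, 67, 67, 67]
t=7: [65, 65, 65, 65, 65, 65, 65, 65, 65, 65, 65, 65]
t=8: [67, 67, 67, 67, 67, 67, 67, 67, 67, 67, 67, 67]

Answer: [65, 65, 65, 65, 65, 65, 65, 65, 65, 65, 65, 65]
Key observation: The state at step 6, [67, 67, 67, 67, 67, 67, 67, 67, 67, 67, 67, 67], reappears at step 8: the system is in a cycle of period 2 from step 6 on.  Therefore the state at step 997 equals the state at step 6 + ((997 - 6) mod 2) = 7, which is [65, 65, 65, 65, 65, 65, 65, 65, 65, 65, 65, 65].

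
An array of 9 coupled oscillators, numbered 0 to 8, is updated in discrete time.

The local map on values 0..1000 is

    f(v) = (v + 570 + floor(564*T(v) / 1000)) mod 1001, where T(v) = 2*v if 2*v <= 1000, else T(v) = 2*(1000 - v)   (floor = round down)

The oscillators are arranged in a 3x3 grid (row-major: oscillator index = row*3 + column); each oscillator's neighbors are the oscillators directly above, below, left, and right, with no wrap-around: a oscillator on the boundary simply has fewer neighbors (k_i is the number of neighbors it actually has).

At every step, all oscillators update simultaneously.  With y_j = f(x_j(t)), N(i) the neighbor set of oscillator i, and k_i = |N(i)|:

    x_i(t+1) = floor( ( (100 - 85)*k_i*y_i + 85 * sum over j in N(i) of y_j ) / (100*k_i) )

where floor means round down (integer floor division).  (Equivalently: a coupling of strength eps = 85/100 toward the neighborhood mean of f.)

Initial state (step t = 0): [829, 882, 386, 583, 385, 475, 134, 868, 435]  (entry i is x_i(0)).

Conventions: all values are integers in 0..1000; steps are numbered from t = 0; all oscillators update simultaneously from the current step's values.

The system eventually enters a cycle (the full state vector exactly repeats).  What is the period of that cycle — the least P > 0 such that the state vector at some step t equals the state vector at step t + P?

Answer: 2
Key observation: The state at step 4, [617, 617, 617, 617, 617, 617, 617, 617, 617], reappears at step 6 — and no state repeats earlier — so the cycle the system enters has period 2.

Derivation:
t=0: [829, 882, 386, 583, 385, 475, 134, 868, 435]
t=1: [601, 475, 552, 612, 561, 447, 641, 579, 568]
t=2: [601, 616, 560, 619, 590, 609, 619, 621, 578]
t=3: [617, 621, 619, 618, 618, 622, 617, 619, 618]
t=4: [617, 617, 617, 617, 617, 617, 617, 617, 617]
t=5: [618, 618, 618, 618, 618, 618, 618, 618, 618]
t=6: [617, 617, 617, 617, 617, 617, 617, 617, 617]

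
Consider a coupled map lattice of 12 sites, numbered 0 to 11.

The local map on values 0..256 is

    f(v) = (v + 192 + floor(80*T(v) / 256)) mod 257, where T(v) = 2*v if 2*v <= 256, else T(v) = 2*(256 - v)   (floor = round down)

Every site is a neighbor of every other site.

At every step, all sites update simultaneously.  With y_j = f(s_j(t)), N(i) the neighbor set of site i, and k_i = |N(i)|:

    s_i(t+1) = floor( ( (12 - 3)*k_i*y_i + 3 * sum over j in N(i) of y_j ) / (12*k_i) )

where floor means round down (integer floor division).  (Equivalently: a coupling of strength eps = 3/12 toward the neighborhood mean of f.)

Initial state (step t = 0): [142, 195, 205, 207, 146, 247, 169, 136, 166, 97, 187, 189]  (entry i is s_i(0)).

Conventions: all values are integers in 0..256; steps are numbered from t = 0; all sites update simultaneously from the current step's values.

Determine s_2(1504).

Answer: s_2(1504) = 151
Key observation: The state at step 6, [151, 151, 151, 151, 151, 151, 151, 151, 151, 151, 151, 151], reappears at step 7: the system is in a cycle of period 1 from step 6 on.  Therefore the state at step 1504 equals the state at step 6 + ((1504 - 6) mod 1) = 6, which is [151, 151, 151, 151, 151, 151, 151, 151, 151, 151, 151, 151].

Derivation:
t=0: [142, 195, 205, 207, 146, 247, 169, 136, 166, 97, 187, 189]
t=1: [150, 164, 167, 167, 151, 178, 157, 148, 156, 109, 162, 162]
t=2: [150, 154, 155, 155, 150, 158, 152, 150, 152, 122, 153, 153]
t=3: [150, 151, 152, 152, 150, 153, 151, 150, 151, 137, 151, 151]
t=4: [150, 150, 151, 151, 150, 151, 150, 150, 150, 147, 150, 150]
t=5: [150, 150, 150, 150, 150, 150, 150, 150, 150, 150, 150, 150]
t=6: [151, 151, 151, 151, 151, 151, 151, 151, 151, 151, 151, 151]
t=7: [151, 151, 151, 151, 151, 151, 151, 151, 151, 151, 151, 151]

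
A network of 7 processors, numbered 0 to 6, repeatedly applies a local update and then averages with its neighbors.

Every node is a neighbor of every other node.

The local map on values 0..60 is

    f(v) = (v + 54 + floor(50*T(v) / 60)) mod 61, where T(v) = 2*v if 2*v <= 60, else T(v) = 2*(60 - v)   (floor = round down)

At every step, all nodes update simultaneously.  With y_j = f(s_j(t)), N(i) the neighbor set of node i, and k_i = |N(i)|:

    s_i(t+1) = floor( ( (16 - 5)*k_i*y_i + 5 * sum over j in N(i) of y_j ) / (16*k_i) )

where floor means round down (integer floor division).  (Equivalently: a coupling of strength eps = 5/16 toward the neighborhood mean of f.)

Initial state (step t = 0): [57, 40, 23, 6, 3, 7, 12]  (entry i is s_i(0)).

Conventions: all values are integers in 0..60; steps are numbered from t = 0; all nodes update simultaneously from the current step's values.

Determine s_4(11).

Answer: s_4(11) = 37

Derivation:
t=0: [57, 40, 23, 6, 3, 7, 12]
t=1: [43, 11, 42, 14, 8, 15, 24]
t=2: [10, 22, 11, 27, 17, 29, 44]
t=3: [19, 39, 21, 10, 31, 13, 8]
t=4: [36, 12, 39, 20, 15, 25, 17]
t=5: [16, 27, 15, 40, 32, 48, 35]
t=6: [27, 7, 25, 8, 11, 4, 10]
t=7: [9, 13, 44, 15, 20, 8, 18]
t=8: [20, 26, 10, 30, 38, 18, 35]
t=9: [36, 7, 19, 14, 10, 32, 12]
t=10: [12, 14, 34, 26, 19, 13, 23]
t=11: [25, 28, 15, 10, 37, 27, 44]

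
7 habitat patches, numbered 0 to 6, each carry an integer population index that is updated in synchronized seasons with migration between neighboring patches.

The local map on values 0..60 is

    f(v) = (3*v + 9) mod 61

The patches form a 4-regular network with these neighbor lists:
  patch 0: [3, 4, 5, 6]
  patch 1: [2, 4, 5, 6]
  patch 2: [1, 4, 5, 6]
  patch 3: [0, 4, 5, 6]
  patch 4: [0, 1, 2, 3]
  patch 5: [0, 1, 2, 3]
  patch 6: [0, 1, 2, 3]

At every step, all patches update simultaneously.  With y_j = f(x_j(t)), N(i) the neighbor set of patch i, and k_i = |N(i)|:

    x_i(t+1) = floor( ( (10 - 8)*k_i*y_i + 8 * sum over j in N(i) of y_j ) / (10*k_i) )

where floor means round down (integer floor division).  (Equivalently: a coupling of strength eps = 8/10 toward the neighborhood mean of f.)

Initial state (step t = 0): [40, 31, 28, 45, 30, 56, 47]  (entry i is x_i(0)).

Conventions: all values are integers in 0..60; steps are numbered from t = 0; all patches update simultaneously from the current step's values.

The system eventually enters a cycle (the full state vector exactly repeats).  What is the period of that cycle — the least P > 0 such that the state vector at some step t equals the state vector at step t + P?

Simulating step by step:
t=0: [40, 31, 28, 45, 30, 56, 47]
t=1: [30, 38, 38, 30, 28, 31, 26]
t=2: [35, 20, 20, 35, 22, 23, 20]
t=3: [29, 11, 11, 29, 27, 27, 26]
t=4: [30, 33, 33, 30, 36, 36, 36]
t=5: [48, 52, 52, 48, 45, 45, 45]
t=6: [25, 30, 30, 25, 34, 34, 34]
t=7: [39, 45, 45, 39, 34, 34, 34]
t=8: [31, 38, 38, 31, 20, 20, 20]
t=9: [21, 5, 5, 21, 18, 18, 18]
t=10: [5, 10, 10, 5, 14, 14, 14]
t=11: [40, 46, 46, 40, 35, 35, 35]
t=12: [34, 41, 41, 34, 23, 23, 23]
t=13: [30, 14, 14, 30, 27, 27, 27]
t=14: [32, 37, 37, 32, 41, 41, 41]
t=15: [23, 29, 29, 23, 43, 43, 43]
t=16: [16, 23, 23, 16, 24, 24, 24]
t=17: [34, 18, 18, 34, 33, 33, 33]
t=18: [48, 29, 29, 48, 30, 30, 30]
t=19: [35, 36, 36, 35, 34, 34, 34]
t=20: [51, 52, 52, 51, 53, 53, 53]
t=21: [43, 44, 44, 43, 42, 42, 42]
t=22: [14, 15, 15, 14, 16, 16, 16]
t=23: [54, 55, 55, 54, 53, 53, 53]
t=24: [47, 48, 48, 47, 49, 49, 49]
t=25: [31, 32, 32, 31, 30, 30, 30]
t=26: [39, 40, 40, 39, 41, 41, 41]
t=27: [7, 8, 8, 7, 6, 6, 6]
t=28: [28, 29, 29, 28, 30, 30, 30]
t=29: [35, 36, 36, 35, 34, 34, 34]

Answer: 10
Key observation: The state at step 19, [35, 36, 36, 35, 34, 34, 34], reappears at step 29 — and no state repeats earlier — so the cycle the system enters has period 10.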